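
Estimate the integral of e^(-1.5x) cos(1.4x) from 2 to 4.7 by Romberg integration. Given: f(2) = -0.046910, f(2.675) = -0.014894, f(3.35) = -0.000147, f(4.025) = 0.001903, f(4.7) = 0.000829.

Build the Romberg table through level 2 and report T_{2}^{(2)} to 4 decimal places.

-0.0222

T_{0}^{(0)} (trapezoid, 1 panel, h=2.7000): -0.062209
T_{1}^{(0)} (trapezoid, 2 panels, h=1.3500): -0.031303
T_{2}^{(0)} (trapezoid, 4 panels, h=0.6750): -0.024420
T_{1}^{(1)} = -0.031303 + (-0.031303 − (-0.062209))/3 = -0.021001
T_{2}^{(1)} = -0.024420 + (-0.024420 − (-0.031303))/3 = -0.022126
T_{2}^{(2)} = -0.022126 + (-0.022126 − (-0.021001))/15 = -0.022201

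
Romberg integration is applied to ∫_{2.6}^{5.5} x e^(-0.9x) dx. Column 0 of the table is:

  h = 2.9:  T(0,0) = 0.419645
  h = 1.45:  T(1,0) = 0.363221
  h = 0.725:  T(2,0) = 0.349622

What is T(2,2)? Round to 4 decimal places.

0.3451

T(1,1) = 0.363221 + (0.363221 − 0.419645)/3 = 0.344413
T(2,1) = (4·0.349622 − 0.363221) / 3 = 0.345089
T(2,2) = 0.345089 + (0.345089 − 0.344413)/15 = 0.345134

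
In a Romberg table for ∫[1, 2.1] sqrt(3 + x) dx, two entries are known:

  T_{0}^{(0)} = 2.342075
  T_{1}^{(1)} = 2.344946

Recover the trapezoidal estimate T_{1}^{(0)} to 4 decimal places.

2.3442

From T_{1}^{(1)} = (4·T_{1}^{(0)} − T_{0}^{(0)})/3, solve for T_{1}^{(0)}:
4·T_{1}^{(0)} = 3·2.344946 + 2.342075 = 9.376913
T_{1}^{(0)} = 2.344228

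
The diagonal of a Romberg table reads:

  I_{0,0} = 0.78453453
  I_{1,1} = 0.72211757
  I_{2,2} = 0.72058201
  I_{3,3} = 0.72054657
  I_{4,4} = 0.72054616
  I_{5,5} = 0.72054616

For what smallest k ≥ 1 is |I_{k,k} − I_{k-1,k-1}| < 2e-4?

k = 3

|I_{1,1} − I_{0,0}| = 0.06241696 ≥ 2e-4
|I_{2,2} − I_{1,1}| = 0.00153556 ≥ 2e-4
|I_{3,3} − I_{2,2}| = 0.00003544 < 2e-4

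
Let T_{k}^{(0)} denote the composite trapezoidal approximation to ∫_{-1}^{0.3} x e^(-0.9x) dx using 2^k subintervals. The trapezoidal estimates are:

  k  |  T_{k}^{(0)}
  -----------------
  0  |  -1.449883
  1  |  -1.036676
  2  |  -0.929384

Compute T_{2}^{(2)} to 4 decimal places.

T_{1}^{(1)} = -1.036676 + (-1.036676 − (-1.449883))/3 = -0.898940
T_{2}^{(1)} = -0.929384 + (-0.929384 − (-1.036676))/3 = -0.893620
T_{2}^{(2)} = (16·(-0.893620) − (-0.898940)) / 15 = -0.893265

-0.8933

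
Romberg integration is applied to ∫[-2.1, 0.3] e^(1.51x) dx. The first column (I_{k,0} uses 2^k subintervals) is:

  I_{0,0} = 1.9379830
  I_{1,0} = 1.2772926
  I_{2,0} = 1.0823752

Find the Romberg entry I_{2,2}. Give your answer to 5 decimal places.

Richardson extrapolation on the trapezoidal column (denominator 4−1=3):
I_{1,1} = 1.2772926 + (1.2772926 − 1.9379830)/3 = 1.0570625
I_{2,1} = 1.0823752 + (1.0823752 − 1.2772926)/3 = 1.0174027
I_{2,2} = 1.0174027 + (1.0174027 − 1.0570625)/15 = 1.0147587

1.01476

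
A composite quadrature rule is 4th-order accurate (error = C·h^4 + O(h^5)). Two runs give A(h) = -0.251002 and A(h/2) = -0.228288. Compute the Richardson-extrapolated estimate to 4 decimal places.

Extrapolated value = (16·A(h/2) − A(h)) / (16 − 1)
= (16·(-0.228288) − (-0.251002)) / 15
= -3.401606 / 15 = -0.226774

-0.2268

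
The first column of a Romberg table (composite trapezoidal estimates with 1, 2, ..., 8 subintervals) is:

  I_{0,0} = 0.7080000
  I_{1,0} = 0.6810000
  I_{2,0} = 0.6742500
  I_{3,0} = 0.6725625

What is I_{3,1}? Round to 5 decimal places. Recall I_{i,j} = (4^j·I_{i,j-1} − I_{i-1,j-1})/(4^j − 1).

I_{3,1} = 0.6725625 + (0.6725625 − 0.6742500)/3 = 0.6720000

0.67200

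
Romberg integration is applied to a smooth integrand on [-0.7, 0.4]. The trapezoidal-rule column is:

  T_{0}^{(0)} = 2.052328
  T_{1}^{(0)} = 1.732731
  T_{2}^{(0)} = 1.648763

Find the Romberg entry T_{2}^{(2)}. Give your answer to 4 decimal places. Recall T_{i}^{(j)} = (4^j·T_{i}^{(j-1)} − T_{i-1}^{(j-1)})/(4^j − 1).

1.6204

T_{1}^{(1)} = (4·1.732731 − 2.052328) / 3 = 1.626199
T_{2}^{(1)} = 1.648763 + (1.648763 − 1.732731)/3 = 1.620774
T_{2}^{(2)} = (16·1.620774 − 1.626199) / 15 = 1.620412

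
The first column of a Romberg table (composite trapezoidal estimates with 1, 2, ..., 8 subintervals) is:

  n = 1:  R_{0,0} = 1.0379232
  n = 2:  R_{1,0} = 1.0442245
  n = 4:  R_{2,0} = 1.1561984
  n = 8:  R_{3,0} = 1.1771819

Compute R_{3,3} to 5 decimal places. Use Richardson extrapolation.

Richardson extrapolation on the trapezoidal column (denominator 4−1=3):
R_{1,1} = (4·1.0442245 − 1.0379232) / 3 = 1.0463249
R_{2,1} = (4·1.1561984 − 1.0442245) / 3 = 1.1935230
R_{3,1} = (4·1.1771819 − 1.1561984) / 3 = 1.1841764
R_{2,2} = (16·1.1935230 − 1.0463249) / 15 = 1.2033362
R_{3,2} = 1.1841764 + (1.1841764 − 1.1935230)/15 = 1.1835533
R_{3,3} = (64·1.1835533 − 1.2033362) / 63 = 1.1832393
(Column j=1 coincides with Simpson's rule on the same nodes.)

1.18324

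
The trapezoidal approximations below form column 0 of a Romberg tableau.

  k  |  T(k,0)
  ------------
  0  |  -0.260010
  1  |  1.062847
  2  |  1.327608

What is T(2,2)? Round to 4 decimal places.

1.4100

T(1,1) = (4·1.062847 − (-0.260010)) / 3 = 1.503799
T(2,1) = 1.327608 + (1.327608 − 1.062847)/3 = 1.415862
T(2,2) = 1.415862 + (1.415862 − 1.503799)/15 = 1.410000
(Column j=1 coincides with Simpson's rule on the same nodes.)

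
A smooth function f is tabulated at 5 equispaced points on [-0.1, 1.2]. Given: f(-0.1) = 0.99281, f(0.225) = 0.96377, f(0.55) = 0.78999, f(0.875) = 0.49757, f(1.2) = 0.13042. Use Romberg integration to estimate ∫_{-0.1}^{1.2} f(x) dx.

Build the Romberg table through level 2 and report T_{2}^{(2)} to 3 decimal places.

0.926

T_{0}^{(0)} (trapezoid, 1 panel, h=1.3000): 0.73010
T_{1}^{(0)} (trapezoid, 2 panels, h=0.6500): 0.87854
T_{2}^{(0)} (trapezoid, 4 panels, h=0.3250): 0.91421
T_{1}^{(1)} = 0.87854 + (0.87854 − 0.73010)/3 = 0.92802
T_{2}^{(1)} = 0.91421 + (0.91421 − 0.87854)/3 = 0.92610
T_{2}^{(2)} = 0.92610 + (0.92610 − 0.92802)/15 = 0.92597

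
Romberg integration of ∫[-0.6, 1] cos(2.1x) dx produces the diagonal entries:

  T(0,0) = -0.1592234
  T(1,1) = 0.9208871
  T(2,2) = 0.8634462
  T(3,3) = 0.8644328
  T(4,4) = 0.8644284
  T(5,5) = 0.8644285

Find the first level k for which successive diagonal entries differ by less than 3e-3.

|T(1,1) − T(0,0)| = 1.0801105 ≥ 3e-3
|T(2,2) − T(1,1)| = 0.0574409 ≥ 3e-3
|T(3,3) − T(2,2)| = 0.0009866 < 3e-3

k = 3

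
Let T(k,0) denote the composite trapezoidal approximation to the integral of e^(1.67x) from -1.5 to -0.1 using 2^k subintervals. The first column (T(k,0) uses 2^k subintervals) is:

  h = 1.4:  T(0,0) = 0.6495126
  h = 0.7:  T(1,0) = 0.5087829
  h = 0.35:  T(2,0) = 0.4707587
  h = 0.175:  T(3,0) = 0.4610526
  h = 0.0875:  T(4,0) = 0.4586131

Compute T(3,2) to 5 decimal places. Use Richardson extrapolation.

0.45780

Richardson extrapolation on the trapezoidal column (denominator 4−1=3):
T(2,1) = (4·0.4707587 − 0.5087829) / 3 = 0.4580840
T(3,1) = (4·0.4610526 − 0.4707587) / 3 = 0.4578172
T(3,2) = 0.4578172 + (0.4578172 − 0.4580840)/15 = 0.4577994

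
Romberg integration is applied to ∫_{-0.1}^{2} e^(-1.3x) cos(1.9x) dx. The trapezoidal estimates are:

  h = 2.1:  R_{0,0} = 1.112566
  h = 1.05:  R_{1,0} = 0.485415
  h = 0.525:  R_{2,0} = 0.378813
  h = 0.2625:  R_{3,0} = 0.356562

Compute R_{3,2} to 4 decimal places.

0.3495

Richardson extrapolation on the trapezoidal column (denominator 4−1=3):
R_{2,1} = 0.378813 + (0.378813 − 0.485415)/3 = 0.343279
R_{3,1} = 0.356562 + (0.356562 − 0.378813)/3 = 0.349145
R_{3,2} = 0.349145 + (0.349145 − 0.343279)/15 = 0.349536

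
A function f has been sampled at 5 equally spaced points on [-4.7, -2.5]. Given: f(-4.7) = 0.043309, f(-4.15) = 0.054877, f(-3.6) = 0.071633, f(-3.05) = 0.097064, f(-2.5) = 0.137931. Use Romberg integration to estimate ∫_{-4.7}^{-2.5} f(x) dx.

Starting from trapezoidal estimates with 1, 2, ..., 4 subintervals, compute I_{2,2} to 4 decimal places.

0.1709

I_{0,0} (trapezoid, 1 panel, h=2.2000): 0.199364
I_{1,0} (trapezoid, 2 panels, h=1.1000): 0.178478
I_{2,0} (trapezoid, 4 panels, h=0.5500): 0.172807
I_{1,1} = 0.178478 + (0.178478 − 0.199364)/3 = 0.171516
I_{2,1} = 0.172807 + (0.172807 − 0.178478)/3 = 0.170917
I_{2,2} = 0.170917 + (0.170917 − 0.171516)/15 = 0.170877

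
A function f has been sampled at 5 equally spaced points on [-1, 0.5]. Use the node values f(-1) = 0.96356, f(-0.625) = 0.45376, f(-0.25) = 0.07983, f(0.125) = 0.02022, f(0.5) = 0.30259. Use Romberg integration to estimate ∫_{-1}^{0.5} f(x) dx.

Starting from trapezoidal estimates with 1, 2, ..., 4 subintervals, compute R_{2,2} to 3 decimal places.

R_{0,0} (trapezoid, 1 panel, h=1.5000): 0.94961
R_{1,0} (trapezoid, 2 panels, h=0.7500): 0.53468
R_{2,0} (trapezoid, 4 panels, h=0.3750): 0.44508
R_{1,1} = 0.53468 + (0.53468 − 0.94961)/3 = 0.39637
R_{2,1} = 0.44508 + (0.44508 − 0.53468)/3 = 0.41521
R_{2,2} = 0.41521 + (0.41521 − 0.39637)/15 = 0.41647

0.416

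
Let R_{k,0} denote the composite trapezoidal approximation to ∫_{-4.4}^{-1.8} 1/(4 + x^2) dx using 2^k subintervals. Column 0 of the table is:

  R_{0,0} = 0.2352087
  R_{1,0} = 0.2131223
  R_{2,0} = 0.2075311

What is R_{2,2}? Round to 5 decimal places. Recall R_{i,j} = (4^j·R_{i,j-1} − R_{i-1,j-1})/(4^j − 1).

R_{1,1} = 0.2131223 + (0.2131223 − 0.2352087)/3 = 0.2057602
R_{2,1} = 0.2075311 + (0.2075311 − 0.2131223)/3 = 0.2056674
R_{2,2} = (16·0.2056674 − 0.2057602) / 15 = 0.2056612
(Column j=1 coincides with Simpson's rule on the same nodes.)

0.20566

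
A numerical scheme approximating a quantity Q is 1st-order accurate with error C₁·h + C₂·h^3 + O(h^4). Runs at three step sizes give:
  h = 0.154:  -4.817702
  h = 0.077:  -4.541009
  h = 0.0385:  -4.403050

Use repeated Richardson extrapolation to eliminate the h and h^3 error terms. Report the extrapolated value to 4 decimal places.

First eliminate the h term (factor 2^1 = 2):
  B₁ = (2·(-4.541009) − (-4.817702))/1 = -4.264316
  B₂ = (2·(-4.403050) − (-4.541009))/1 = -4.265091
Then eliminate the h^3 term (factor 2^3 = 8):
  (8·(-4.265091) − (-4.264316))/7 = -4.265202

-4.2652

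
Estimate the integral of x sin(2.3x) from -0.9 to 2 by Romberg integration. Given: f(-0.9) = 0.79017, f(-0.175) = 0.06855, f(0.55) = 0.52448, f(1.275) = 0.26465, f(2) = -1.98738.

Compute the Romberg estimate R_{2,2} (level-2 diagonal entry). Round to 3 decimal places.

R_{0,0} (trapezoid, 1 panel, h=2.9000): -1.73595
R_{1,0} (trapezoid, 2 panels, h=1.4500): -0.10748
R_{2,0} (trapezoid, 4 panels, h=0.7250): 0.18783
R_{1,1} = -0.10748 + (-0.10748 − (-1.73595))/3 = 0.43534
R_{2,1} = 0.18783 + (0.18783 − (-0.10748))/3 = 0.28627
R_{2,2} = 0.28627 + (0.28627 − 0.43534)/15 = 0.27633

0.276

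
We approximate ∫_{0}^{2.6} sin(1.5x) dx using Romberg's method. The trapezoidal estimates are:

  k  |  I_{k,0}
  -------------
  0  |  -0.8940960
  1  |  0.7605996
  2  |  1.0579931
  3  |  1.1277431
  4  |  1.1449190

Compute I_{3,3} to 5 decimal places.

1.15064

Richardson extrapolation on the trapezoidal column (denominator 4−1=3):
I_{1,1} = (4·0.7605996 − (-0.8940960)) / 3 = 1.3121648
I_{2,1} = 1.0579931 + (1.0579931 − 0.7605996)/3 = 1.1571243
I_{3,1} = (4·1.1277431 − 1.0579931) / 3 = 1.1509931
I_{2,2} = (16·1.1571243 − 1.3121648) / 15 = 1.1467883
I_{3,2} = 1.1509931 + (1.1509931 − 1.1571243)/15 = 1.1505844
I_{3,3} = (64·1.1505844 − 1.1467883) / 63 = 1.1506447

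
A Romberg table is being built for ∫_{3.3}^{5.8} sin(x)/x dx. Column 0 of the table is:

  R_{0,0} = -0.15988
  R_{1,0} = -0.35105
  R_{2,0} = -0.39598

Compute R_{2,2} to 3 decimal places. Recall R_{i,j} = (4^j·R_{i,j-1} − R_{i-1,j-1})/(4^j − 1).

-0.411

R_{1,1} = -0.35105 + (-0.35105 − (-0.15988))/3 = -0.41477
R_{2,1} = -0.39598 + (-0.39598 − (-0.35105))/3 = -0.41096
R_{2,2} = -0.41096 + (-0.41096 − (-0.41477))/15 = -0.41071
(Column j=1 coincides with Simpson's rule on the same nodes.)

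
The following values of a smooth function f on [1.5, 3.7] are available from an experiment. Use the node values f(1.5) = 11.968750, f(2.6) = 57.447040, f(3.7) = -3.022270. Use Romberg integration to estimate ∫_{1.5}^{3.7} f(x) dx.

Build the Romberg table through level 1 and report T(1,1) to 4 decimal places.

T(0,0) (trapezoid, 1 panel, h=2.2000): 9.841128
T(1,0) (trapezoid, 2 panels, h=1.1000): 68.112308
T(1,1) = 68.112308 + (68.112308 − 9.841128)/3 = 87.536035

87.5360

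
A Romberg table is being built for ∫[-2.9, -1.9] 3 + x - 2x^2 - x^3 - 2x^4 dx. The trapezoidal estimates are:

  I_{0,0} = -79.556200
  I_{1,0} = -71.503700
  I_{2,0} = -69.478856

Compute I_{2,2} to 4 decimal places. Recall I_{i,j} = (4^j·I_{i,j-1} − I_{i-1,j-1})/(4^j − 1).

I_{1,1} = -71.503700 + (-71.503700 − (-79.556200))/3 = -68.819533
I_{2,1} = -69.478856 + (-69.478856 − (-71.503700))/3 = -68.803908
I_{2,2} = (16·(-68.803908) − (-68.819533)) / 15 = -68.802866

-68.8029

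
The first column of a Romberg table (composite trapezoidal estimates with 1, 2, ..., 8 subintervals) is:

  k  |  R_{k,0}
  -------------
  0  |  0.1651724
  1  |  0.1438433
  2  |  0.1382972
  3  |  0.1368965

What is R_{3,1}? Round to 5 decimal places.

0.13643

Richardson extrapolation on the trapezoidal column (denominator 4−1=3):
R_{3,1} = (4·0.1368965 − 0.1382972) / 3 = 0.1364296
(Column j=1 coincides with Simpson's rule on the same nodes.)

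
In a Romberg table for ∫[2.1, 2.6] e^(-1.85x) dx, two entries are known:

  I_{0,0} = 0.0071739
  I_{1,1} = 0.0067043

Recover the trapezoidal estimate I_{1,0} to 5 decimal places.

From I_{1,1} = (4·I_{1,0} − I_{0,0})/3, solve for I_{1,0}:
4·I_{1,0} = 3·0.0067043 + 0.0071739 = 0.0272868
I_{1,0} = 0.0068217

0.00682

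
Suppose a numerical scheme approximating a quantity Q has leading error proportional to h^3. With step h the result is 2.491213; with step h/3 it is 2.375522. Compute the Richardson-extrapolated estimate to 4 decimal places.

The leading error scales as h^3; refining by a factor of 3 reduces it by 3^3 = 27.
Extrapolated value = (27·A(h/3) − A(h)) / (27 − 1)
= (27·2.375522 − 2.491213) / 26
= 61.647881 / 26 = 2.371072

2.3711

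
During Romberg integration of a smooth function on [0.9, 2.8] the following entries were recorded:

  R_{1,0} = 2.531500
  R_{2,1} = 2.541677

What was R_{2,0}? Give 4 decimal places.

From R_{2,1} = (4·R_{2,0} − R_{1,0})/3, solve for R_{2,0}:
4·R_{2,0} = 3·2.541677 + 2.531500 = 10.156531
R_{2,0} = 2.539133

2.5391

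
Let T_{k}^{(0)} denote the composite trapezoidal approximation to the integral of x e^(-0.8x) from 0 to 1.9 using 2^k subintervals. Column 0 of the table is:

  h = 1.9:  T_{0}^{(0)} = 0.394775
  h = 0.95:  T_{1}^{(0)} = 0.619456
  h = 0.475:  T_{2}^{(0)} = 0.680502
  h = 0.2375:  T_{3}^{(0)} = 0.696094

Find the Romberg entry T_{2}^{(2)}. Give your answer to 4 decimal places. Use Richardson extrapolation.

T_{1}^{(1)} = (4·0.619456 − 0.394775) / 3 = 0.694350
T_{2}^{(1)} = (4·0.680502 − 0.619456) / 3 = 0.700851
T_{2}^{(2)} = 0.700851 + (0.700851 − 0.694350)/15 = 0.701284

0.7013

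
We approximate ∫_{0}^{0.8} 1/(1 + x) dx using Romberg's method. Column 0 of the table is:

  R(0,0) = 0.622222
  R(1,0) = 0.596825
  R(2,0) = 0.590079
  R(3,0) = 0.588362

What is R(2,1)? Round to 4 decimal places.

0.5878

Richardson extrapolation on the trapezoidal column (denominator 4−1=3):
R(2,1) = (4·0.590079 − 0.596825) / 3 = 0.587830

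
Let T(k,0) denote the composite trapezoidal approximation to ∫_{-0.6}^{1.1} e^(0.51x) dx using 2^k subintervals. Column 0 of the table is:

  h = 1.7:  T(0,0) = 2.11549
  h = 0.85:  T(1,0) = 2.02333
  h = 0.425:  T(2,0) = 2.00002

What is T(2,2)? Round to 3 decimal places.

T(1,1) = 2.02333 + (2.02333 − 2.11549)/3 = 1.99261
T(2,1) = 2.00002 + (2.00002 − 2.02333)/3 = 1.99225
T(2,2) = 1.99225 + (1.99225 − 1.99261)/15 = 1.99223

1.992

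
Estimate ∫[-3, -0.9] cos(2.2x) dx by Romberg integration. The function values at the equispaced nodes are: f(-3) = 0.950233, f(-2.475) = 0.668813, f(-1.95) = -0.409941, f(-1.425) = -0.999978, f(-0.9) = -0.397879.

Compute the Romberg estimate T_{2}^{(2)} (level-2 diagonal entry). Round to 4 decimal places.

T_{0}^{(0)} (trapezoid, 1 panel, h=2.1000): 0.579972
T_{1}^{(0)} (trapezoid, 2 panels, h=1.0500): -0.140452
T_{2}^{(0)} (trapezoid, 4 panels, h=0.5250): -0.244088
T_{1}^{(1)} = -0.140452 + (-0.140452 − 0.579972)/3 = -0.380593
T_{2}^{(1)} = -0.244088 + (-0.244088 − (-0.140452))/3 = -0.278633
T_{2}^{(2)} = -0.278633 + (-0.278633 − (-0.380593))/15 = -0.271836

-0.2718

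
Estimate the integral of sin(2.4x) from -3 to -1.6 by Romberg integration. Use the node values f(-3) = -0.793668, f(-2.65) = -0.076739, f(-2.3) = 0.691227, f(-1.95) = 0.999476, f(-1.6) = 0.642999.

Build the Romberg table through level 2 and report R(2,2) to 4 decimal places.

R(0,0) (trapezoid, 1 panel, h=1.4000): -0.105468
R(1,0) (trapezoid, 2 panels, h=0.7000): 0.431125
R(2,0) (trapezoid, 4 panels, h=0.3500): 0.538520
R(1,1) = 0.431125 + (0.431125 − (-0.105468))/3 = 0.609989
R(2,1) = 0.538520 + (0.538520 − 0.431125)/3 = 0.574318
R(2,2) = 0.574318 + (0.574318 − 0.609989)/15 = 0.571940

0.5719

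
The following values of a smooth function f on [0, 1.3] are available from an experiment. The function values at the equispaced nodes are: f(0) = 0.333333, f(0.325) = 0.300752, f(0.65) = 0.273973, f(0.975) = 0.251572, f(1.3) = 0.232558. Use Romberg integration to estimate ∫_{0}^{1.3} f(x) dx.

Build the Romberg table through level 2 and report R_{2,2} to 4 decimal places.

0.3600

R_{0,0} (trapezoid, 1 panel, h=1.3000): 0.367829
R_{1,0} (trapezoid, 2 panels, h=0.6500): 0.361997
R_{2,0} (trapezoid, 4 panels, h=0.3250): 0.360504
R_{1,1} = 0.361997 + (0.361997 − 0.367829)/3 = 0.360053
R_{2,1} = 0.360504 + (0.360504 − 0.361997)/3 = 0.360006
R_{2,2} = 0.360006 + (0.360006 − 0.360053)/15 = 0.360003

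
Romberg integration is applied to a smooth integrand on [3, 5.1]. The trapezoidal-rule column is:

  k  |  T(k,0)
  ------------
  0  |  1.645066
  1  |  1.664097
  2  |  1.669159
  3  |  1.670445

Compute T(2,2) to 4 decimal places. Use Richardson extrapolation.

1.6709

Richardson extrapolation on the trapezoidal column (denominator 4−1=3):
T(1,1) = 1.664097 + (1.664097 − 1.645066)/3 = 1.670441
T(2,1) = 1.669159 + (1.669159 − 1.664097)/3 = 1.670846
T(2,2) = 1.670846 + (1.670846 − 1.670441)/15 = 1.670873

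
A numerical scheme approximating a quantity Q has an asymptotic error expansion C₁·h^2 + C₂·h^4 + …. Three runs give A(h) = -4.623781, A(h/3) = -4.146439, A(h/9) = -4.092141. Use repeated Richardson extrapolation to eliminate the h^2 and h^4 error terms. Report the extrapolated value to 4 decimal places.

-4.0853

First eliminate the h^2 term (factor 3^2 = 9):
  B₁ = (9·(-4.146439) − (-4.623781))/8 = -4.086771
  B₂ = (9·(-4.092141) − (-4.146439))/8 = -4.085354
Then eliminate the h^4 term (factor 3^4 = 81):
  (81·(-4.085354) − (-4.086771))/80 = -4.085336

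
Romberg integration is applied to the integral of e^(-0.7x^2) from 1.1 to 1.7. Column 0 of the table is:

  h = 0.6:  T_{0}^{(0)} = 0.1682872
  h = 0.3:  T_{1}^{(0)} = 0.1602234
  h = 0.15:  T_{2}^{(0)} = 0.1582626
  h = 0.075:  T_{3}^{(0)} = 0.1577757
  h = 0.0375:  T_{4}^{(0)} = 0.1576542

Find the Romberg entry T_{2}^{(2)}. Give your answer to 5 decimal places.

0.15761

Richardson extrapolation on the trapezoidal column (denominator 4−1=3):
T_{1}^{(1)} = (4·0.1602234 − 0.1682872) / 3 = 0.1575355
T_{2}^{(1)} = (4·0.1582626 − 0.1602234) / 3 = 0.1576090
T_{2}^{(2)} = 0.1576090 + (0.1576090 − 0.1575355)/15 = 0.1576139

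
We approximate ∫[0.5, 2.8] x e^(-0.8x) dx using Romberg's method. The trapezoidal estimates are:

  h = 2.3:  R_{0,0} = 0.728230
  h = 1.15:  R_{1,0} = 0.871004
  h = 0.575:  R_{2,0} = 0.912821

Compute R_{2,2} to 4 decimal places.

0.9273

R_{1,1} = (4·0.871004 − 0.728230) / 3 = 0.918595
R_{2,1} = 0.912821 + (0.912821 − 0.871004)/3 = 0.926760
R_{2,2} = 0.926760 + (0.926760 − 0.918595)/15 = 0.927304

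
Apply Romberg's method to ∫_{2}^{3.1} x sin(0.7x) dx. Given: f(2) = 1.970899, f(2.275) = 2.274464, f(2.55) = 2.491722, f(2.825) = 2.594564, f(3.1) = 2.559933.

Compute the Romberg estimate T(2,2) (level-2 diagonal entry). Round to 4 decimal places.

2.6574

T(0,0) (trapezoid, 1 panel, h=1.1000): 2.491958
T(1,0) (trapezoid, 2 panels, h=0.5500): 2.616426
T(2,0) (trapezoid, 4 panels, h=0.2750): 2.647196
T(1,1) = 2.616426 + (2.616426 − 2.491958)/3 = 2.657915
T(2,1) = 2.647196 + (2.647196 − 2.616426)/3 = 2.657453
T(2,2) = 2.657453 + (2.657453 − 2.657915)/15 = 2.657422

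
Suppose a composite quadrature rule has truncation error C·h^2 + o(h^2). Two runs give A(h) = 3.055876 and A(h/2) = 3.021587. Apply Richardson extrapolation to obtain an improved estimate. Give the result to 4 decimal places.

Extrapolated value = (4·A(h/2) − A(h)) / (4 − 1)
= (4·3.021587 − 3.055876) / 3
= 9.030472 / 3 = 3.010157

3.0102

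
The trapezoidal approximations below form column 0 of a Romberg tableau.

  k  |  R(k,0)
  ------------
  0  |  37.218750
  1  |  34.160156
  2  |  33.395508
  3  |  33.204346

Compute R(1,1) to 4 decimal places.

33.1406

Richardson extrapolation on the trapezoidal column (denominator 4−1=3):
R(1,1) = (4·34.160156 − 37.218750) / 3 = 33.140625
(Column j=1 coincides with Simpson's rule on the same nodes.)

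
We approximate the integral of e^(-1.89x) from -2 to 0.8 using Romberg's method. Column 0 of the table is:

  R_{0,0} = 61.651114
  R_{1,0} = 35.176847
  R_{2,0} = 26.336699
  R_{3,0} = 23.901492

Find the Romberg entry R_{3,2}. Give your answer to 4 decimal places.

23.0697

Richardson extrapolation on the trapezoidal column (denominator 4−1=3):
R_{2,1} = (4·26.336699 − 35.176847) / 3 = 23.389983
R_{3,1} = (4·23.901492 − 26.336699) / 3 = 23.089756
R_{3,2} = (16·23.089756 − 23.389983) / 15 = 23.069741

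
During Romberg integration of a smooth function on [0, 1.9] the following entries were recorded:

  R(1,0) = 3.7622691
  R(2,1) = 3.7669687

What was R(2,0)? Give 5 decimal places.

From R(2,1) = (4·R(2,0) − R(1,0))/3, solve for R(2,0):
4·R(2,0) = 3·3.7669687 + 3.7622691 = 15.0631752
R(2,0) = 3.7657938

3.76579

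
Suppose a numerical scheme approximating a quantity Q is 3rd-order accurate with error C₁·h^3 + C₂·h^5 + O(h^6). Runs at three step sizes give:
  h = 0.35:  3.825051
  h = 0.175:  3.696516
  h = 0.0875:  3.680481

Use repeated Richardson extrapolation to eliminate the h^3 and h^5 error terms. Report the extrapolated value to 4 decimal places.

3.6782

First eliminate the h^3 term (factor 2^3 = 8):
  B₁ = (8·3.696516 − 3.825051)/7 = 3.678154
  B₂ = (8·3.680481 − 3.696516)/7 = 3.678190
Then eliminate the h^5 term (factor 2^5 = 32):
  (32·3.678190 − 3.678154)/31 = 3.678191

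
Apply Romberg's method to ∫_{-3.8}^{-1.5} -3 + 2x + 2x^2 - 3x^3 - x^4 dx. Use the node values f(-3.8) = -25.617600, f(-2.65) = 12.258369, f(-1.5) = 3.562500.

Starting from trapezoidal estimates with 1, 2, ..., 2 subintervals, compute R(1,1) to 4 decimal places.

R(0,0) (trapezoid, 1 panel, h=2.3000): -25.363365
R(1,0) (trapezoid, 2 panels, h=1.1500): 1.415442
R(1,1) = 1.415442 + (1.415442 − (-25.363365))/3 = 10.341711

10.3417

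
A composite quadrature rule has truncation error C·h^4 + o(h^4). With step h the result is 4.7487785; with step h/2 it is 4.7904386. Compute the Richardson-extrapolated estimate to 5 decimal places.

The leading error scales as h^4; refining by a factor of 2 reduces it by 2^4 = 16.
Extrapolated value = (16·A(h/2) − A(h)) / (16 − 1)
= (16·4.7904386 − 4.7487785) / 15
= 71.8982391 / 15 = 4.7932159

4.79322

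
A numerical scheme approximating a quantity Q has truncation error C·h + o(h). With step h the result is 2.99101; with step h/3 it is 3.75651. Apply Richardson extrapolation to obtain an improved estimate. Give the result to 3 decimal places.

Extrapolated value = (3·A(h/3) − A(h)) / (3 − 1)
= (3·3.75651 − 2.99101) / 2
= 8.27852 / 2 = 4.13926

4.139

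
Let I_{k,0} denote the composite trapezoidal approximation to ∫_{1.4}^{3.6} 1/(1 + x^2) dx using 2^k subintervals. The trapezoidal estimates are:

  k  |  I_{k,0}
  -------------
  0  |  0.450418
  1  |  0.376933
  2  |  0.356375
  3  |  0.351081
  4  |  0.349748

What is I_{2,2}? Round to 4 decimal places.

0.3493

I_{1,1} = (4·0.376933 − 0.450418) / 3 = 0.352438
I_{2,1} = (4·0.356375 − 0.376933) / 3 = 0.349522
I_{2,2} = 0.349522 + (0.349522 − 0.352438)/15 = 0.349328
(Column j=1 coincides with Simpson's rule on the same nodes.)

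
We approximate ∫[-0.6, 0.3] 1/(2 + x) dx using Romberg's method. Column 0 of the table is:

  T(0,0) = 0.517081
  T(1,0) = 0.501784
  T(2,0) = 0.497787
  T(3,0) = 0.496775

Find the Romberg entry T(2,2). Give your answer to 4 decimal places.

Richardson extrapolation on the trapezoidal column (denominator 4−1=3):
T(1,1) = (4·0.501784 − 0.517081) / 3 = 0.496685
T(2,1) = 0.497787 + (0.497787 − 0.501784)/3 = 0.496455
T(2,2) = 0.496455 + (0.496455 − 0.496685)/15 = 0.496440
(Column j=1 coincides with Simpson's rule on the same nodes.)

0.4964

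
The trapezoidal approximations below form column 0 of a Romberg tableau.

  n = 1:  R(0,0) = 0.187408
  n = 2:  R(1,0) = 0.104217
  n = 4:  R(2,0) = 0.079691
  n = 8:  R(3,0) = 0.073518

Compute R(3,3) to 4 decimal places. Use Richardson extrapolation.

Richardson extrapolation on the trapezoidal column (denominator 4−1=3):
R(1,1) = (4·0.104217 − 0.187408) / 3 = 0.076487
R(2,1) = 0.079691 + (0.079691 − 0.104217)/3 = 0.071516
R(3,1) = (4·0.073518 − 0.079691) / 3 = 0.071460
R(2,2) = (16·0.071516 − 0.076487) / 15 = 0.071185
R(3,2) = 0.071460 + (0.071460 − 0.071516)/15 = 0.071456
R(3,3) = 0.071456 + (0.071456 − 0.071185)/63 = 0.071460

0.0715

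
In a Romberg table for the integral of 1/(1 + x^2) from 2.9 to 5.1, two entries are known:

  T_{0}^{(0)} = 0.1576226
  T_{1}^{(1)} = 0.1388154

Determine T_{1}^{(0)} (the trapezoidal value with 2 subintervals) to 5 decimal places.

From T_{1}^{(1)} = (4·T_{1}^{(0)} − T_{0}^{(0)})/3, solve for T_{1}^{(0)}:
4·T_{1}^{(0)} = 3·0.1388154 + 0.1576226 = 0.5740688
T_{1}^{(0)} = 0.1435172

0.14352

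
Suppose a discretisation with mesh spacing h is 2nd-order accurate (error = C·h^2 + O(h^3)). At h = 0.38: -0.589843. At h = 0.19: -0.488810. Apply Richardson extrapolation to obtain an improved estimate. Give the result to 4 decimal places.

Extrapolated value = (4·A(h/2) − A(h)) / (4 − 1)
= (4·(-0.488810) − (-0.589843)) / 3
= -1.365397 / 3 = -0.455132

-0.4551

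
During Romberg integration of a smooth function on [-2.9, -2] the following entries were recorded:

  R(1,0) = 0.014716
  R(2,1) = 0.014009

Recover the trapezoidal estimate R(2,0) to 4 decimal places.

From R(2,1) = (4·R(2,0) − R(1,0))/3, solve for R(2,0):
4·R(2,0) = 3·0.014009 + 0.014716 = 0.056743
R(2,0) = 0.014186

0.0142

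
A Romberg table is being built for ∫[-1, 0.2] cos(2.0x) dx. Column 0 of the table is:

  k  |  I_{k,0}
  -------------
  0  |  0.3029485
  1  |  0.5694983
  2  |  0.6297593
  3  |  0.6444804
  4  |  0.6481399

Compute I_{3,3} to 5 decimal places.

I_{1,1} = (4·0.5694983 − 0.3029485) / 3 = 0.6583482
I_{2,1} = 0.6297593 + (0.6297593 − 0.5694983)/3 = 0.6498463
I_{3,1} = (4·0.6444804 − 0.6297593) / 3 = 0.6493874
I_{2,2} = 0.6498463 + (0.6498463 − 0.6583482)/15 = 0.6492795
I_{3,2} = 0.6493874 + (0.6493874 − 0.6498463)/15 = 0.6493568
I_{3,3} = (64·0.6493568 − 0.6492795) / 63 = 0.6493580

0.64936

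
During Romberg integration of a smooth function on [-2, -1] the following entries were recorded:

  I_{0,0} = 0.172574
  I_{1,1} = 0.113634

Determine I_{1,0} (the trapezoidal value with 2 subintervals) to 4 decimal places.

0.1284

From I_{1,1} = (4·I_{1,0} − I_{0,0})/3, solve for I_{1,0}:
4·I_{1,0} = 3·0.113634 + 0.172574 = 0.513476
I_{1,0} = 0.128369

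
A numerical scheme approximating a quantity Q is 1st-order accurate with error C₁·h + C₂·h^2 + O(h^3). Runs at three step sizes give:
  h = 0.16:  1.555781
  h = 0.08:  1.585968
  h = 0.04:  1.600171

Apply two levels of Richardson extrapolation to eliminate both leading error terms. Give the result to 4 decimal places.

1.6138

First eliminate the h term (factor 2^1 = 2):
  B₁ = (2·1.585968 − 1.555781)/1 = 1.616155
  B₂ = (2·1.600171 − 1.585968)/1 = 1.614374
Then eliminate the h^2 term (factor 2^2 = 4):
  (4·1.614374 − 1.616155)/3 = 1.613780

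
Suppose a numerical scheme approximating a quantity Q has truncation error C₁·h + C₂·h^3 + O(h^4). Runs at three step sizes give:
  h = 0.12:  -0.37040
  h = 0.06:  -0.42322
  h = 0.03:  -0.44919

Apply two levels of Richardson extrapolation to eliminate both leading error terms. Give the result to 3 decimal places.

First eliminate the h term (factor 2^1 = 2):
  B₁ = (2·(-0.42322) − (-0.37040))/1 = -0.47604
  B₂ = (2·(-0.44919) − (-0.42322))/1 = -0.47516
Then eliminate the h^3 term (factor 2^3 = 8):
  (8·(-0.47516) − (-0.47604))/7 = -0.47503

-0.475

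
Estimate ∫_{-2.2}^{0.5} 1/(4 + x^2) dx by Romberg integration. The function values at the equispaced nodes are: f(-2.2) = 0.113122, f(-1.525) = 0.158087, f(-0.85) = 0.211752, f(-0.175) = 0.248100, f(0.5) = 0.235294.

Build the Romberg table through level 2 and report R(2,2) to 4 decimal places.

0.5393

R(0,0) (trapezoid, 1 panel, h=2.7000): 0.470362
R(1,0) (trapezoid, 2 panels, h=1.3500): 0.521046
R(2,0) (trapezoid, 4 panels, h=0.6750): 0.534699
R(1,1) = 0.521046 + (0.521046 − 0.470362)/3 = 0.537941
R(2,1) = 0.534699 + (0.534699 − 0.521046)/3 = 0.539250
R(2,2) = 0.539250 + (0.539250 − 0.537941)/15 = 0.539337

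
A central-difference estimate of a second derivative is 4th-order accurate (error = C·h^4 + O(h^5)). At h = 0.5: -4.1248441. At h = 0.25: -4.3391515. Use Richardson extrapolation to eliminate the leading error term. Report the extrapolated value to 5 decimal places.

-4.35344

The leading error scales as h^4; refining by a factor of 2 reduces it by 2^4 = 16.
Extrapolated value = (16·A(h/2) − A(h)) / (16 − 1)
= (16·(-4.3391515) − (-4.1248441)) / 15
= -65.3015799 / 15 = -4.3534387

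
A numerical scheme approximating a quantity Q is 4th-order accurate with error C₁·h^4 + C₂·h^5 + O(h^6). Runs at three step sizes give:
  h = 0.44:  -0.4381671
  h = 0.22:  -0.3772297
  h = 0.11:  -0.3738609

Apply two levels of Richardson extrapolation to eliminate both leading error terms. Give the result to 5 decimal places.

-0.37365

First eliminate the h^4 term (factor 2^4 = 16):
  B₁ = (16·(-0.3772297) − (-0.4381671))/15 = -0.3731672
  B₂ = (16·(-0.3738609) − (-0.3772297))/15 = -0.3736363
Then eliminate the h^5 term (factor 2^5 = 32):
  (32·(-0.3736363) − (-0.3731672))/31 = -0.3736514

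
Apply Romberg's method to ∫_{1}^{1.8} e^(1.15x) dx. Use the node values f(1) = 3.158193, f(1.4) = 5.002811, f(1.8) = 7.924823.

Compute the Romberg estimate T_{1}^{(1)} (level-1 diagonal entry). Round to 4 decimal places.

4.1459

T_{0}^{(0)} (trapezoid, 1 panel, h=0.8000): 4.433206
T_{1}^{(0)} (trapezoid, 2 panels, h=0.4000): 4.217728
T_{1}^{(1)} = 4.217728 + (4.217728 − 4.433206)/3 = 4.145902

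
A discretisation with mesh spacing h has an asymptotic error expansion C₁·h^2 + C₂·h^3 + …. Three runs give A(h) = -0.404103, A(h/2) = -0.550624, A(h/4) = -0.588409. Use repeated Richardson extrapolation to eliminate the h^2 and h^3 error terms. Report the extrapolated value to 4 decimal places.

First eliminate the h^2 term (factor 2^2 = 4):
  B₁ = (4·(-0.550624) − (-0.404103))/3 = -0.599464
  B₂ = (4·(-0.588409) − (-0.550624))/3 = -0.601004
Then eliminate the h^3 term (factor 2^3 = 8):
  (8·(-0.601004) − (-0.599464))/7 = -0.601224

-0.6012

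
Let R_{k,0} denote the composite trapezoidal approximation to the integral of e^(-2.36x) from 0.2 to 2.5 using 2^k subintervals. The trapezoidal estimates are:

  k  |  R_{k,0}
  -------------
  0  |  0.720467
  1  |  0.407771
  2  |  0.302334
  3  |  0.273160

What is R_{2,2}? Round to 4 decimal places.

0.2648

R_{1,1} = (4·0.407771 − 0.720467) / 3 = 0.303539
R_{2,1} = 0.302334 + (0.302334 − 0.407771)/3 = 0.267188
R_{2,2} = 0.267188 + (0.267188 − 0.303539)/15 = 0.264765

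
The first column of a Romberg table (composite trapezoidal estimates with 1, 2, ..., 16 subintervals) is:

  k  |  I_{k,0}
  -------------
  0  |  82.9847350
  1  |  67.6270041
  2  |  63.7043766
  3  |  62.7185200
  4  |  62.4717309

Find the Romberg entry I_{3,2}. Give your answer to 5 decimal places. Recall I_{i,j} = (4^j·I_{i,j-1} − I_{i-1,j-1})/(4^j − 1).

I_{2,1} = (4·63.7043766 − 67.6270041) / 3 = 62.3968341
I_{3,1} = 62.7185200 + (62.7185200 − 63.7043766)/3 = 62.3899011
I_{3,2} = (16·62.3899011 − 62.3968341) / 15 = 62.3894389

62.38944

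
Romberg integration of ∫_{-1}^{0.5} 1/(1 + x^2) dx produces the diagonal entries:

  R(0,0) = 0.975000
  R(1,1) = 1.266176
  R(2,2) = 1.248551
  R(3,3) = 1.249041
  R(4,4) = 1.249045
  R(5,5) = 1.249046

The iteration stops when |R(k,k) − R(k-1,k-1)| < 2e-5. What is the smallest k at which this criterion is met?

k = 4

|R(1,1) − R(0,0)| = 0.291176 ≥ 2e-5
|R(2,2) − R(1,1)| = 0.017625 ≥ 2e-5
|R(3,3) − R(2,2)| = 0.000490 ≥ 2e-5
|R(4,4) − R(3,3)| = 0.000004 < 2e-5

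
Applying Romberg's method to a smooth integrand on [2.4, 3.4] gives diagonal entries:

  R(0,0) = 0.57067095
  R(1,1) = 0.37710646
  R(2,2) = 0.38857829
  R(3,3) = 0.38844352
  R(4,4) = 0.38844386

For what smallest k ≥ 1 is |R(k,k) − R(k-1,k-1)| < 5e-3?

k = 3

|R(1,1) − R(0,0)| = 0.19356449 ≥ 5e-3
|R(2,2) − R(1,1)| = 0.01147183 ≥ 5e-3
|R(3,3) − R(2,2)| = 0.00013477 < 5e-3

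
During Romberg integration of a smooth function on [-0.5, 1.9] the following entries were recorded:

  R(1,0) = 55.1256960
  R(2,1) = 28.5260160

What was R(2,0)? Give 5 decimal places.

From R(2,1) = (4·R(2,0) − R(1,0))/3, solve for R(2,0):
4·R(2,0) = 3·28.5260160 + 55.1256960 = 140.7037440
R(2,0) = 35.1759360

35.17594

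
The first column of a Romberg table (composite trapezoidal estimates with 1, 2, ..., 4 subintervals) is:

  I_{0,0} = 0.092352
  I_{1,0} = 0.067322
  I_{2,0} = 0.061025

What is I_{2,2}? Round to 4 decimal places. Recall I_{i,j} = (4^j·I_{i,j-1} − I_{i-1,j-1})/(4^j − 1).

Richardson extrapolation on the trapezoidal column (denominator 4−1=3):
I_{1,1} = 0.067322 + (0.067322 − 0.092352)/3 = 0.058979
I_{2,1} = (4·0.061025 − 0.067322) / 3 = 0.058926
I_{2,2} = 0.058926 + (0.058926 − 0.058979)/15 = 0.058922

0.0589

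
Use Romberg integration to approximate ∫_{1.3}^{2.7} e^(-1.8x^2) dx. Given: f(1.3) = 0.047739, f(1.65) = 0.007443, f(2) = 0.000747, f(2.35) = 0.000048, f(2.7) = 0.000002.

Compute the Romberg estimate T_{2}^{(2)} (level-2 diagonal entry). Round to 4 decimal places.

T_{0}^{(0)} (trapezoid, 1 panel, h=1.4000): 0.033419
T_{1}^{(0)} (trapezoid, 2 panels, h=0.7000): 0.017232
T_{2}^{(0)} (trapezoid, 4 panels, h=0.3500): 0.011238
T_{1}^{(1)} = 0.017232 + (0.017232 − 0.033419)/3 = 0.011836
T_{2}^{(1)} = 0.011238 + (0.011238 − 0.017232)/3 = 0.009240
T_{2}^{(2)} = 0.009240 + (0.009240 − 0.011836)/15 = 0.009067

0.0091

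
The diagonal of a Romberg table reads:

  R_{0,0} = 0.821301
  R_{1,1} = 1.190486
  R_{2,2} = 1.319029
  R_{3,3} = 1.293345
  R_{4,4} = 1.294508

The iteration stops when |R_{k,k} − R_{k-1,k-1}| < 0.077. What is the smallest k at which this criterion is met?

k = 3

|R_{1,1} − R_{0,0}| = 0.369185 ≥ 0.077
|R_{2,2} − R_{1,1}| = 0.128543 ≥ 0.077
|R_{3,3} − R_{2,2}| = 0.025684 < 0.077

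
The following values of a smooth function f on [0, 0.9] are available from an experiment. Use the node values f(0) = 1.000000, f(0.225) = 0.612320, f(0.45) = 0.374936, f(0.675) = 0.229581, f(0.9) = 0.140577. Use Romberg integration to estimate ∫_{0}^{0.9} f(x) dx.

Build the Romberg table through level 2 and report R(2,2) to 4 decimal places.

0.3942

R(0,0) (trapezoid, 1 panel, h=0.9000): 0.513260
R(1,0) (trapezoid, 2 panels, h=0.4500): 0.425351
R(2,0) (trapezoid, 4 panels, h=0.2250): 0.402103
R(1,1) = 0.425351 + (0.425351 − 0.513260)/3 = 0.396048
R(2,1) = 0.402103 + (0.402103 − 0.425351)/3 = 0.394354
R(2,2) = 0.394354 + (0.394354 − 0.396048)/15 = 0.394241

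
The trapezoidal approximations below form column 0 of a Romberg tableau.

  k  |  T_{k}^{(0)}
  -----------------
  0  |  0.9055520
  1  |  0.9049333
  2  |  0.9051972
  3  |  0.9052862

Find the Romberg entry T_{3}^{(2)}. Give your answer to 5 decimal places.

Richardson extrapolation on the trapezoidal column (denominator 4−1=3):
T_{2}^{(1)} = 0.9051972 + (0.9051972 − 0.9049333)/3 = 0.9052852
T_{3}^{(1)} = (4·0.9052862 − 0.9051972) / 3 = 0.9053159
T_{3}^{(2)} = (16·0.9053159 − 0.9052852) / 15 = 0.9053179

0.90532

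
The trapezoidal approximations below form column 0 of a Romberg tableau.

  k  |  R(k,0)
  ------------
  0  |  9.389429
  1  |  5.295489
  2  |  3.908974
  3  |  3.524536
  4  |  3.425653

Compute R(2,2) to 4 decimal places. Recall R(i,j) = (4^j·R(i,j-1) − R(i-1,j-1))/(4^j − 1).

3.4145

Richardson extrapolation on the trapezoidal column (denominator 4−1=3):
R(1,1) = (4·5.295489 − 9.389429) / 3 = 3.930842
R(2,1) = (4·3.908974 − 5.295489) / 3 = 3.446802
R(2,2) = 3.446802 + (3.446802 − 3.930842)/15 = 3.414533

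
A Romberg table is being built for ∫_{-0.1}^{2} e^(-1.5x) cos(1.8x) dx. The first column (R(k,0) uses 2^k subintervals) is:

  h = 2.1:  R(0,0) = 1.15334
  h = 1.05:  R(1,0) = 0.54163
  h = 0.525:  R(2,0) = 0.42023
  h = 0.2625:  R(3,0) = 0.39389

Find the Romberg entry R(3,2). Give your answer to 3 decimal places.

0.385

Richardson extrapolation on the trapezoidal column (denominator 4−1=3):
R(2,1) = 0.42023 + (0.42023 − 0.54163)/3 = 0.37976
R(3,1) = (4·0.39389 − 0.42023) / 3 = 0.38511
R(3,2) = (16·0.38511 − 0.37976) / 15 = 0.38547
(Column j=1 coincides with Simpson's rule on the same nodes.)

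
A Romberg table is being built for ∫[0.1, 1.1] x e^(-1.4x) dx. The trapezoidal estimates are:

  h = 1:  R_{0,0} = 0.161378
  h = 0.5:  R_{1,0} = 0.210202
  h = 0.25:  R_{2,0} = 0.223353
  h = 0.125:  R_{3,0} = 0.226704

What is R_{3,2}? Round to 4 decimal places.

0.2278

Richardson extrapolation on the trapezoidal column (denominator 4−1=3):
R_{2,1} = 0.223353 + (0.223353 − 0.210202)/3 = 0.227737
R_{3,1} = (4·0.226704 − 0.223353) / 3 = 0.227821
R_{3,2} = 0.227821 + (0.227821 − 0.227737)/15 = 0.227827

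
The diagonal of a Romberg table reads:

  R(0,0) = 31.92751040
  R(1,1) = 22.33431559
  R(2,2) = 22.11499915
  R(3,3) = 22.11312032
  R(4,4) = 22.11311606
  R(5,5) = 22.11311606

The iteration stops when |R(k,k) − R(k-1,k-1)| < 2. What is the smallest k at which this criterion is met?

k = 2

|R(1,1) − R(0,0)| = 9.59319481 ≥ 2
|R(2,2) − R(1,1)| = 0.21931644 < 2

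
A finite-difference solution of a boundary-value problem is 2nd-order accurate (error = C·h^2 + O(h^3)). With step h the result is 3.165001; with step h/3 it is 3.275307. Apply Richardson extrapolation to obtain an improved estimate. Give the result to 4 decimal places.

3.2891

Extrapolated value = (9·A(h/3) − A(h)) / (9 − 1)
= (9·3.275307 − 3.165001) / 8
= 26.312762 / 8 = 3.289095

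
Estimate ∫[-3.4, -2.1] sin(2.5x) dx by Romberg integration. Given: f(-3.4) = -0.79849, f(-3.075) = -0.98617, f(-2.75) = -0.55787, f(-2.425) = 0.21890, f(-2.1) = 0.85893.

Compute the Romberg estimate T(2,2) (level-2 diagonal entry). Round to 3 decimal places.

T(0,0) (trapezoid, 1 panel, h=1.3000): 0.03929
T(1,0) (trapezoid, 2 panels, h=0.6500): -0.34297
T(2,0) (trapezoid, 4 panels, h=0.3250): -0.42085
T(1,1) = -0.34297 + (-0.34297 − 0.03929)/3 = -0.47039
T(2,1) = -0.42085 + (-0.42085 − (-0.34297))/3 = -0.44681
T(2,2) = -0.44681 + (-0.44681 − (-0.47039))/15 = -0.44524

-0.445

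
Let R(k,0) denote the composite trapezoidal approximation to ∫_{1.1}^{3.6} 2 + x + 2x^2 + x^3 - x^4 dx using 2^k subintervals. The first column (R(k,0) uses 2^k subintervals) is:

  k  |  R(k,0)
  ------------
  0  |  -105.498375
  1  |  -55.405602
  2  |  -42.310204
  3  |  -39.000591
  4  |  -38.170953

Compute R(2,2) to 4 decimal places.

Richardson extrapolation on the trapezoidal column (denominator 4−1=3):
R(1,1) = (4·(-55.405602) − (-105.498375)) / 3 = -38.708011
R(2,1) = -42.310204 + (-42.310204 − (-55.405602))/3 = -37.945071
R(2,2) = -37.945071 + (-37.945071 − (-38.708011))/15 = -37.894208

-37.8942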